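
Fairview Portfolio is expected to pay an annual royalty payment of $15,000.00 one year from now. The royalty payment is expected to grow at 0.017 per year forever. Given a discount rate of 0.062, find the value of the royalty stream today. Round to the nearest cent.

$333333.33

Growing perpetuity: P = D₁ / (r − g) = $15,000.0000 / (0.062 − 0.017) = $333,333.33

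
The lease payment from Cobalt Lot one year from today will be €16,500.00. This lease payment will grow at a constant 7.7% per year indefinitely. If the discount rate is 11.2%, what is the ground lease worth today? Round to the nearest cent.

€471428.57

Growing perpetuity: P = D₁ / (r − g) = €16,500.0000 / (0.112 − 0.077) = €471,428.57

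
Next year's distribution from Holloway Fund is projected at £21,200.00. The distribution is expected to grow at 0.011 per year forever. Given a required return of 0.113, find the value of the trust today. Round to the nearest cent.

£207843.14

Growing perpetuity: P = D₁ / (r − g) = £21,200.0000 / (0.113 − 0.011) = £207,843.14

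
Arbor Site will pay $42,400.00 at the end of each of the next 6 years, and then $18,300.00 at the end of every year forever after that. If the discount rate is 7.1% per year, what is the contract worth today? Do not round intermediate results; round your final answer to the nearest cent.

PV of 6-year annuity: $42,400.00 × [1 − (1+0.071)^−6] / 0.071 = 201478.87764
Perpetuity value at year 6: $18,300.00 / 0.071 = 257746.47887
PV of perpetuity: 257746.47887 / (1+0.071)^6 = 170787.43499
Total PV = 201478.87764 + 170787.43499 = 372266.31263

$372266.31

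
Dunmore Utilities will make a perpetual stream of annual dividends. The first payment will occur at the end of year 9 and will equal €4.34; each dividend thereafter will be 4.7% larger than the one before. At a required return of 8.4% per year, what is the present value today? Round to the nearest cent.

Value at end of year 8: C₁ / (r − g) = €4.34 / (0.084 − 0.047) = €117.2973
Discount to today: PV = €117.2973 / (1 + 0.084)^8 = €117.2973 / 1.906489 = €61.53

€61.53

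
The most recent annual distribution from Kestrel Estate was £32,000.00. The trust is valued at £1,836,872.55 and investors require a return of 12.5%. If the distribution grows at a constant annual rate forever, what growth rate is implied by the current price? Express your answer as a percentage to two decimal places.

P = D₀(1+g)/(r−g) ⇒ P(r−g) = D₀(1+g) ⇒ g(P+D₀) = P·r − D₀
g = (P·r − D₀)/(P + D₀) = (£1,836,872.55×0.125 − £32,000.00) / (£1,836,872.55 + £32,000.00) = 0.105737

10.57%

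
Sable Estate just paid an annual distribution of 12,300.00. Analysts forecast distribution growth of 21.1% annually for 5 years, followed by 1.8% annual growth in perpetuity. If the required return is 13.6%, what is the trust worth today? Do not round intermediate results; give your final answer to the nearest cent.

D_1 = 14895.30000
D_2 = 18038.20830
D_3 = 21844.27025
D_4 = 26453.41127
D_5 = 32035.08105
Terminal value at year 5: TV = D_5×(1+g_2)/(r−g_2) = 32611.71251/0.118 = 276370.44502
P_0 = D_1/(1+r)^1 + D_2/(1+r)^2 + D_3/(1+r)^3 + D_4/(1+r)^4 + D_5/(1+r)^5 + TV/(1+r)^5
    = 13112.05986 + 13977.73283 + 14900.55850 + 15884.31016 + 16933.01021 + 146083.08810 = 220890.75965

220890.76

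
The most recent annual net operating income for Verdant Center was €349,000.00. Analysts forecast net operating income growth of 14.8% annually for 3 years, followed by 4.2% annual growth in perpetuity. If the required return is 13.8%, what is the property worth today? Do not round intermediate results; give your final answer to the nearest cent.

D_1 = 400652.00000
D_2 = 459948.49600
D_3 = 528020.87341
Terminal value at year 3: TV = D_3×(1+g_2)/(r−g_2) = 550197.75009/0.096 = 5731226.56345
P_0 = D_1/(1+r)^1 + D_2/(1+r)^2 + D_3/(1+r)^3 + TV/(1+r)^3
    = 352066.78383 + 355160.51655 + 358281.43498 + 3888846.40881 = 4954355.14418

€4954355.14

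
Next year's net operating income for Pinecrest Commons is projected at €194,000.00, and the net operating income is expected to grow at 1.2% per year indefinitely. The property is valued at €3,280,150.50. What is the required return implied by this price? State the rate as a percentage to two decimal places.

P = D₁/(r − g) ⇒ r = D₁/P + g = €194,000.0000/€3,280,150.50 + 0.012 = 0.059144 + 0.012 = 0.071144

7.11%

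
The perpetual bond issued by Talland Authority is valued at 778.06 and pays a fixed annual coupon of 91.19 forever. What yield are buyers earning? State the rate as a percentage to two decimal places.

P = C/r ⇒ r = C/P = 91.19/778.06 = 0.117202

11.72%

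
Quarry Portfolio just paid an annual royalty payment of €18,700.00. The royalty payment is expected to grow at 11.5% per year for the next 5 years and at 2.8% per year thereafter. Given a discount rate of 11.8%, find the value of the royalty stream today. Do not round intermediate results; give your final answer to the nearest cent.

€303495.13

D_1 = 20850.50000
D_2 = 23248.30750
D_3 = 25921.86286
D_4 = 28902.87709
D_5 = 32226.70796
Terminal value at year 5: TV = D_5×(1+g_2)/(r−g_2) = 33129.05578/0.09 = 368100.61978
P_0 = D_1/(1+r)^1 + D_2/(1+r)^2 + D_3/(1+r)^3 + D_4/(1+r)^4 + D_5/(1+r)^5 + TV/(1+r)^5
    = 18649.82111 + 18599.77687 + 18549.86691 + 18500.09088 + 18450.44842 + 210745.12194 = 303495.12613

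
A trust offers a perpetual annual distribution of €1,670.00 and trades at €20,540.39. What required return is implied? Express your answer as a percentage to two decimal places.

8.13%

P = C/r ⇒ r = C/P = €1,670.00/€20,540.39 = 0.081303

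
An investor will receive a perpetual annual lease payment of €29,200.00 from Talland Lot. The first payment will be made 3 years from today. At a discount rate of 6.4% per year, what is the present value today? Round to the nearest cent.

€403013.53

Value at end of year 2: C / r = €29,200.00 / 0.064 = €456,250.0000
Discount to today: PV = €456,250.0000 / (1 + 0.064)^2 = €456,250.0000 / 1.132096 = €403,013.53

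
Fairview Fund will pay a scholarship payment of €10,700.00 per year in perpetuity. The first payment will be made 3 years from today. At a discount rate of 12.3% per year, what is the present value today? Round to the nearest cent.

€68979.36

Value at end of year 2: C / r = €10,700.00 / 0.123 = €86,991.8699
Discount to today: PV = €86,991.8699 / (1 + 0.123)^2 = €86,991.8699 / 1.261129 = €68,979.36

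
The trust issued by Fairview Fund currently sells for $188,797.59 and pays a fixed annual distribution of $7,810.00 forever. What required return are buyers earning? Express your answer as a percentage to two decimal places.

P = C/r ⇒ r = C/P = $7,810.00/$188,797.59 = 0.041367

4.14%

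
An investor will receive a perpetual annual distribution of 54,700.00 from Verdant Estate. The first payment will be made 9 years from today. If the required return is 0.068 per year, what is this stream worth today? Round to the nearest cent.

475234.97

Value at end of year 8: C / r = 54,700.00 / 0.068 = 804,411.7647
Discount to today: PV = 804,411.7647 / (1 + 0.068)^8 = 804,411.7647 / 1.692661 = 475,234.97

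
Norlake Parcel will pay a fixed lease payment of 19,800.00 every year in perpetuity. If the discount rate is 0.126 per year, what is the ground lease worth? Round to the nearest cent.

Level perpetuity: PV = C / r = 19,800.00 / 0.126 = 157,142.86

157142.86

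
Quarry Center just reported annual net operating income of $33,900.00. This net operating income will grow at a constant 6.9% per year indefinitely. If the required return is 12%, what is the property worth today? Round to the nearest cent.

$710570.59

D₁ = D₀ × (1 + g) = $33,900.00 × 1.069 = $36,239.1000
Growing perpetuity: P = D₁ / (r − g) = $36,239.1000 / (0.12 − 0.069) = $710,570.59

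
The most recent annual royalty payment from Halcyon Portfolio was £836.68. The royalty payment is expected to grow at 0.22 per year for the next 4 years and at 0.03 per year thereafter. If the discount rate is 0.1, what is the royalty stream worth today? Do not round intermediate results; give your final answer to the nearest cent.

£22992.62

D_1 = 1020.74960
D_2 = 1245.31451
D_3 = 1519.28370
D_4 = 1853.52612
Terminal value at year 4: TV = D_4×(1+g_2)/(r−g_2) = 1909.13190/0.07 = 27273.31290
P_0 = D_1/(1+r)^1 + D_2/(1+r)^2 + D_3/(1+r)^3 + D_4/(1+r)^4 + TV/(1+r)^4
    = 927.95418 + 1029.18555 + 1141.46033 + 1265.98328 + 18628.03969 = 22992.62303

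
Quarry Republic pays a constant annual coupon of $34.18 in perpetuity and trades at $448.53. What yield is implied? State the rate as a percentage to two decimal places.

P = C/r ⇒ r = C/P = $34.18/$448.53 = 0.076204

7.62%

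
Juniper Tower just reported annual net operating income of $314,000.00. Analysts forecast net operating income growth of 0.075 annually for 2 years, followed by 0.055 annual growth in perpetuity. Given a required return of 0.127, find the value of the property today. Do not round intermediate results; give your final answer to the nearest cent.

$4771392.22

D_1 = 337550.00000
D_2 = 362866.25000
Terminal value at year 2: TV = D_2×(1+g_2)/(r−g_2) = 382823.89375/0.072 = 5316998.52431
P_0 = D_1/(1+r)^1 + D_2/(1+r)^2 + TV/(1+r)^2
    = 299511.97870 + 285692.43754 + 4186187.80006 = 4771392.21631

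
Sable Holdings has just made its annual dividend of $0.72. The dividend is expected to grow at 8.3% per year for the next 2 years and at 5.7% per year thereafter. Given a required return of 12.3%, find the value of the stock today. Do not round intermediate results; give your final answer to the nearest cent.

D_1 = 0.77976
D_2 = 0.84448
Terminal value at year 2: TV = D_2×(1+g_2)/(r−g_2) = 0.89262/0.066 = 13.52448
P_0 = D_1/(1+r)^1 + D_2/(1+r)^2 + TV/(1+r)^2
    = 0.69435 + 0.66962 + 10.72410 = 12.08808

$12.09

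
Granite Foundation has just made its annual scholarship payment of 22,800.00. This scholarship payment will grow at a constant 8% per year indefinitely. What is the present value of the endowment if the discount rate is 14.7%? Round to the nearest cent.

367522.39

D₁ = D₀ × (1 + g) = 22,800.00 × 1.08 = 24,624.0000
Growing perpetuity: P = D₁ / (r − g) = 24,624.0000 / (0.147 − 0.08) = 367,522.39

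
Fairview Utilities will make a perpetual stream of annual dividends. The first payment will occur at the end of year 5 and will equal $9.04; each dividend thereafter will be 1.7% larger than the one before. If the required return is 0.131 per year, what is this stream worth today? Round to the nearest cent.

$48.46

Value at end of year 4: C₁ / (r − g) = $9.04 / (0.131 − 0.017) = $79.2982
Discount to today: PV = $79.2982 / (1 + 0.131)^4 = $79.2982 / 1.636253 = $48.46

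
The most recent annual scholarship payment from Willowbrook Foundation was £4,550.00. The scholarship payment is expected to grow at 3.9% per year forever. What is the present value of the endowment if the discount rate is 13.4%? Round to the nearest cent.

D₁ = D₀ × (1 + g) = £4,550.00 × 1.039 = £4,727.4500
Growing perpetuity: P = D₁ / (r − g) = £4,727.4500 / (0.134 − 0.039) = £49,762.63

£49762.63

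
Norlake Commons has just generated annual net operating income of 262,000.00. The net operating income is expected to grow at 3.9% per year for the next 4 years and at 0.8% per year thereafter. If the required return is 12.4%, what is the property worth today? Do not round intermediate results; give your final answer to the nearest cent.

D_1 = 272218.00000
D_2 = 282834.50200
D_3 = 293865.04758
D_4 = 305325.78443
Terminal value at year 4: TV = D_4×(1+g_2)/(r−g_2) = 307768.39071/0.116 = 2653175.78197
P_0 = D_1/(1+r)^1 + D_2/(1+r)^2 + D_3/(1+r)^3 + D_4/(1+r)^4 + TV/(1+r)^4
    = 242186.83274 + 223871.99219 + 206942.17071 + 191292.62933 + 1662266.98593 = 2526560.61090

2526560.61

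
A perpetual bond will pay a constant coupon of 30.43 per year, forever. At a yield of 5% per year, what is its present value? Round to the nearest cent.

608.60

Level perpetuity: PV = C / r = 30.43 / 0.05 = 608.60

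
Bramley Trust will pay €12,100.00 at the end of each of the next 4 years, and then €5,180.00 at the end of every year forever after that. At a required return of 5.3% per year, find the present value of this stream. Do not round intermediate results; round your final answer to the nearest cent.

€122103.79

PV of 4-year annuity: €12,100.00 × [1 − (1+0.053)^−4] / 0.053 = 42608.68012
Perpetuity value at year 4: €5,180.00 / 0.053 = 97735.84906
PV of perpetuity: 97735.84906 / (1+0.053)^4 = 79495.10831
Total PV = 42608.68012 + 79495.10831 = 122103.78843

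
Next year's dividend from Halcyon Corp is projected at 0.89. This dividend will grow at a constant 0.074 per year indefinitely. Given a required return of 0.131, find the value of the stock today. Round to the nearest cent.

Growing perpetuity: P = D₁ / (r − g) = 0.8900 / (0.131 − 0.074) = 15.61

15.61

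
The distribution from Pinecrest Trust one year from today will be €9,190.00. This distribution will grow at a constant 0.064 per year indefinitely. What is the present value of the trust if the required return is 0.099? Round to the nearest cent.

Growing perpetuity: P = D₁ / (r − g) = €9,190.0000 / (0.099 − 0.064) = €262,571.43

€262571.43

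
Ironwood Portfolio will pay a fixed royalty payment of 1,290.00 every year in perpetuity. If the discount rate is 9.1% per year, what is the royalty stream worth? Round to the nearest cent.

14175.82

Level perpetuity: PV = C / r = 1,290.00 / 0.091 = 14,175.82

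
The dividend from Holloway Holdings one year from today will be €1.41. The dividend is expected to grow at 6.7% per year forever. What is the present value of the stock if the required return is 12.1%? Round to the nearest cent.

Growing perpetuity: P = D₁ / (r − g) = €1.4100 / (0.121 − 0.067) = €26.11

€26.11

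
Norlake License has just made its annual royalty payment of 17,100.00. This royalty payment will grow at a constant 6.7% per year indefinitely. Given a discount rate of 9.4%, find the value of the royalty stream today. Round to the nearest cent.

675766.67

D₁ = D₀ × (1 + g) = 17,100.00 × 1.067 = 18,245.7000
Growing perpetuity: P = D₁ / (r − g) = 18,245.7000 / (0.094 − 0.067) = 675,766.67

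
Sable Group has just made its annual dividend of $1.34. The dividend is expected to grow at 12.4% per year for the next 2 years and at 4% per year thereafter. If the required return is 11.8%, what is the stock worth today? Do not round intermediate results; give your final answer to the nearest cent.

D_1 = 1.50616
D_2 = 1.69292
Terminal value at year 2: TV = D_2×(1+g_2)/(r−g_2) = 1.76064/0.078 = 22.57232
P_0 = D_1/(1+r)^1 + D_2/(1+r)^2 + TV/(1+r)^2
    = 1.34719 + 1.35442 + 18.05895 = 20.76057

$20.76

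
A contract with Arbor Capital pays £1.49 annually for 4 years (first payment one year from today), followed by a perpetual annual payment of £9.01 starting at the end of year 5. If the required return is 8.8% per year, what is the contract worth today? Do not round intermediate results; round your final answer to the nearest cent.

£77.92

PV of 4-year annuity: £1.49 × [1 − (1+0.088)^−4] / 0.088 = 4.84845
Perpetuity value at year 4: £9.01 / 0.088 = 102.38636
PV of perpetuity: 102.38636 / (1+0.088)^4 = 73.06789
Total PV = 4.84845 + 73.06789 = 77.91633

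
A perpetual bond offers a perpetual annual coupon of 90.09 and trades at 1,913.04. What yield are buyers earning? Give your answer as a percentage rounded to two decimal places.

P = C/r ⇒ r = C/P = 90.09/1,913.04 = 0.047093

4.71%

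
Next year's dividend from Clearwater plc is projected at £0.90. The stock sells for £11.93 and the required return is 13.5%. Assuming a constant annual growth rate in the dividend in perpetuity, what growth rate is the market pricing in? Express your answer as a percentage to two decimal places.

5.96%

P = D₁/(r−g) ⇒ g = r − D₁/P = 0.135 − £0.90/£11.93 = 0.059560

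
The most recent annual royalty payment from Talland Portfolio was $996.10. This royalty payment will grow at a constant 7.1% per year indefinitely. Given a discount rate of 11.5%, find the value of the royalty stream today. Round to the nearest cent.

$24245.98

D₁ = D₀ × (1 + g) = $996.10 × 1.071 = $1,066.8231
Growing perpetuity: P = D₁ / (r − g) = $1,066.8231 / (0.115 − 0.071) = $24,245.98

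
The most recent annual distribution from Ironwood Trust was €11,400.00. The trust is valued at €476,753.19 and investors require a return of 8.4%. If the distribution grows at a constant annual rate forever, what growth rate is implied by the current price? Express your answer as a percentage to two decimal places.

P = D₀(1+g)/(r−g) ⇒ P(r−g) = D₀(1+g) ⇒ g(P+D₀) = P·r − D₀
g = (P·r − D₀)/(P + D₀) = (€476,753.19×0.084 − €11,400.00) / (€476,753.19 + €11,400.00) = 0.058685

5.87%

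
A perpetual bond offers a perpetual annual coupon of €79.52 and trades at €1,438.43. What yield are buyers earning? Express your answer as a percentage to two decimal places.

5.53%

P = C/r ⇒ r = C/P = €79.52/€1,438.43 = 0.055282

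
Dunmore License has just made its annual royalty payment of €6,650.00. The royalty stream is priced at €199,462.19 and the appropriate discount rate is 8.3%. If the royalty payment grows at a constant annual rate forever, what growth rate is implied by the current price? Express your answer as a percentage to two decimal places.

P = D₀(1+g)/(r−g) ⇒ P(r−g) = D₀(1+g) ⇒ g(P+D₀) = P·r − D₀
g = (P·r − D₀)/(P + D₀) = (€199,462.19×0.083 − €6,650.00) / (€199,462.19 + €6,650.00) = 0.048058

4.81%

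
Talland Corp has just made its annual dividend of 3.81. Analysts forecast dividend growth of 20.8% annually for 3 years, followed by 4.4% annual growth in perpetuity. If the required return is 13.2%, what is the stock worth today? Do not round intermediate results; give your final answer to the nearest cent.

D_1 = 4.60248
D_2 = 5.55980
D_3 = 6.71623
Terminal value at year 3: TV = D_3×(1+g_2)/(r−g_2) = 7.01175/0.088 = 79.67895
P_0 = D_1/(1+r)^1 + D_2/(1+r)^2 + D_3/(1+r)^3 + TV/(1+r)^3
    = 4.06580 + 4.33876 + 4.63006 + 54.92933 = 67.96395

67.96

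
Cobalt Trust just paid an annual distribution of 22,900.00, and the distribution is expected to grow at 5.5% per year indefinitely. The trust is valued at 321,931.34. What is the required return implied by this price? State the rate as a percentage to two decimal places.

D₁ = 22,900.00 × 1.055 = 24,159.5000
P = D₁/(r − g) ⇒ r = D₁/P + g = 24,159.5000/321,931.34 + 0.055 = 0.075046 + 0.055 = 0.130046

13.00%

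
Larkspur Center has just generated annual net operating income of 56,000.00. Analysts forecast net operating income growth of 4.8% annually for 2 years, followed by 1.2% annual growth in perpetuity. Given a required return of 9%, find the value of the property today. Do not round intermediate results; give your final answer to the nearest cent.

777260.50

D_1 = 58688.00000
D_2 = 61505.02400
Terminal value at year 2: TV = D_2×(1+g_2)/(r−g_2) = 62243.08429/0.078 = 797988.26010
P_0 = D_1/(1+r)^1 + D_2/(1+r)^2 + TV/(1+r)^2
    = 53842.20183 + 51767.54819 + 671650.75339 = 777260.50341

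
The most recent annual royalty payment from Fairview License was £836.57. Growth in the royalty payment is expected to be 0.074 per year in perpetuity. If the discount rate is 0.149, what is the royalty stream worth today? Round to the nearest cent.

£11979.68

D₁ = D₀ × (1 + g) = £836.57 × 1.074 = £898.4762
Growing perpetuity: P = D₁ / (r − g) = £898.4762 / (0.149 − 0.074) = £11,979.68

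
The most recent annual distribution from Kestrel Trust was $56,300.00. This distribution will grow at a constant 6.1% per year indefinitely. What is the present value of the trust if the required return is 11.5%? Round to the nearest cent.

D₁ = D₀ × (1 + g) = $56,300.00 × 1.061 = $59,734.3000
Growing perpetuity: P = D₁ / (r − g) = $59,734.3000 / (0.115 − 0.061) = $1,106,190.74

$1106190.74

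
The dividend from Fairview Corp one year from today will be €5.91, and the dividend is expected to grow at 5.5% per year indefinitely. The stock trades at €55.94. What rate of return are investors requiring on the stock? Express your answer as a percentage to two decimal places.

P = D₁/(r − g) ⇒ r = D₁/P + g = €5.9100/€55.94 + 0.055 = 0.105649 + 0.055 = 0.160649

16.06%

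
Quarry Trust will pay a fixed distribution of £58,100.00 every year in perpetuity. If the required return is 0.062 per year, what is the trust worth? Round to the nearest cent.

£937096.77

Level perpetuity: PV = C / r = £58,100.00 / 0.062 = £937,096.77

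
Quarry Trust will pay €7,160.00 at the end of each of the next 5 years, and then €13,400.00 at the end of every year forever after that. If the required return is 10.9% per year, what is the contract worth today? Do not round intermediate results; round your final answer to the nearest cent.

PV of 5-year annuity: €7,160.00 × [1 − (1+0.109)^−5] / 0.109 = 26529.32578
Perpetuity value at year 5: €13,400.00 / 0.109 = 122935.77982
PV of perpetuity: 122935.77982 / (1+0.109)^5 = 73285.92430
Total PV = 26529.32578 + 73285.92430 = 99815.25009

€99815.25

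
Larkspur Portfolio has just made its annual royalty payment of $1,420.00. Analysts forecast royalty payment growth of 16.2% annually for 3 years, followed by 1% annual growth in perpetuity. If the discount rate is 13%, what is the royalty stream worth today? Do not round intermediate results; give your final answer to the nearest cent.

$17501.92

D_1 = 1650.04000
D_2 = 1917.34648
D_3 = 2227.95661
Terminal value at year 3: TV = D_3×(1+g_2)/(r−g_2) = 2250.23618/0.12 = 18751.96813
P_0 = D_1/(1+r)^1 + D_2/(1+r)^2 + D_3/(1+r)^3 + TV/(1+r)^3
    = 1460.21239 + 1501.56354 + 1544.08569 + 12996.05456 = 17501.91617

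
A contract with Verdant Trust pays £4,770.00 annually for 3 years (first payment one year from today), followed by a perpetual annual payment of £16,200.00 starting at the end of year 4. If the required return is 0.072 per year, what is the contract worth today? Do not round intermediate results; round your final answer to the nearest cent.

£195113.34

PV of 3-year annuity: £4,770.00 × [1 − (1+0.072)^−3] / 0.072 = 12472.38638
Perpetuity value at year 3: £16,200.00 / 0.072 = 225000.00000
PV of perpetuity: 225000.00000 / (1+0.072)^3 = 182640.95193
Total PV = 12472.38638 + 182640.95193 = 195113.33831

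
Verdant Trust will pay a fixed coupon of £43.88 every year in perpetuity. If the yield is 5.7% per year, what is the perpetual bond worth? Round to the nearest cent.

£769.82

Level perpetuity: PV = C / r = £43.88 / 0.057 = £769.82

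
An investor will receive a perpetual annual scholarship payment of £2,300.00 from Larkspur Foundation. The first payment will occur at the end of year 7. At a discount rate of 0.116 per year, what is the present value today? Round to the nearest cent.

£10263.24

Value at end of year 6: C / r = £2,300.00 / 0.116 = £19,827.5862
Discount to today: PV = £19,827.5862 / (1 + 0.116)^6 = £19,827.5862 / 1.931902 = £10,263.24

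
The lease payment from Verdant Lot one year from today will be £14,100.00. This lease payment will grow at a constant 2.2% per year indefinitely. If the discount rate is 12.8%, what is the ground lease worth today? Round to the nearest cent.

Growing perpetuity: P = D₁ / (r − g) = £14,100.0000 / (0.128 − 0.022) = £133,018.87

£133018.87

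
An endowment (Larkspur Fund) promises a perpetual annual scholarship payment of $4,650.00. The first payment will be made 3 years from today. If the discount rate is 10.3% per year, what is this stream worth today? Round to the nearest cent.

Value at end of year 2: C / r = $4,650.00 / 0.103 = $45,145.6311
Discount to today: PV = $45,145.6311 / (1 + 0.103)^2 = $45,145.6311 / 1.216609 = $37,107.76

$37107.76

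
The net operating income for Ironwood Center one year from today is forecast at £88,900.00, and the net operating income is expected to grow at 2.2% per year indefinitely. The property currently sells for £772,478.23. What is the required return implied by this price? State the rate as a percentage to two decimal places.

13.71%

P = D₁/(r − g) ⇒ r = D₁/P + g = £88,900.0000/£772,478.23 + 0.022 = 0.115084 + 0.022 = 0.137084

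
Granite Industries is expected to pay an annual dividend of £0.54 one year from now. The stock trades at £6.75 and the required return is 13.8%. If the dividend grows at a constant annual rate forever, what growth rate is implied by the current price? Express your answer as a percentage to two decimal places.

P = D₁/(r−g) ⇒ g = r − D₁/P = 0.138 − £0.54/£6.75 = 0.058000

5.80%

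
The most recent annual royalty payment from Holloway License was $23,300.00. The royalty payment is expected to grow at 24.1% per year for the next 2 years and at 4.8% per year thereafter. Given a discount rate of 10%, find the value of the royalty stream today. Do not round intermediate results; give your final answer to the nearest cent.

$653627.32

D_1 = 28915.30000
D_2 = 35883.88730
Terminal value at year 2: TV = D_2×(1+g_2)/(r−g_2) = 37606.31389/0.052 = 723198.34405
P_0 = D_1/(1+r)^1 + D_2/(1+r)^2 + TV/(1+r)^2
    = 26286.63636 + 29656.10521 + 597684.58186 = 653627.32343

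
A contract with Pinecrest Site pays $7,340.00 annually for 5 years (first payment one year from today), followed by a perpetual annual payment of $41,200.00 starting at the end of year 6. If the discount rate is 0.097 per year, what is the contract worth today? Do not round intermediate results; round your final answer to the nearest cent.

PV of 5-year annuity: $7,340.00 × [1 − (1+0.097)^−5] / 0.097 = 28038.93987
Perpetuity value at year 5: $41,200.00 / 0.097 = 424742.26804
PV of perpetuity: 424742.26804 / (1+0.097)^5 = 267357.48296
Total PV = 28038.93987 + 267357.48296 = 295396.42282

$295396.42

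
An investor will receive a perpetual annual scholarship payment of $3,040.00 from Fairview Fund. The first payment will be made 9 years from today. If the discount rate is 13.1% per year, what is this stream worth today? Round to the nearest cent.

$8667.65

Value at end of year 8: C / r = $3,040.00 / 0.131 = $23,206.1069
Discount to today: PV = $23,206.1069 / (1 + 0.131)^8 = $23,206.1069 / 2.677323 = $8,667.65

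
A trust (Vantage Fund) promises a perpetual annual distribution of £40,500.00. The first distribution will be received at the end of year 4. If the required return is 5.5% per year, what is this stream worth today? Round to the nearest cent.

Value at end of year 3: C / r = £40,500.00 / 0.055 = £736,363.6364
Discount to today: PV = £736,363.6364 / (1 + 0.055)^3 = £736,363.6364 / 1.174241 = £627,097.33

£627097.33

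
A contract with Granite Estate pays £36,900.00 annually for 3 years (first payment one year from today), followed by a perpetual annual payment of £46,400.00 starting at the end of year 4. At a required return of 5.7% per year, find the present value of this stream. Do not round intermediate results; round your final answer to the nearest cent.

PV of 3-year annuity: £36,900.00 × [1 − (1+0.057)^−3] / 0.057 = 99184.17738
Perpetuity value at year 3: £46,400.00 / 0.057 = 814035.08772
PV of perpetuity: 814035.08772 / (1+0.057)^3 = 689315.68853
Total PV = 99184.17738 + 689315.68853 = 788499.86590

£788499.87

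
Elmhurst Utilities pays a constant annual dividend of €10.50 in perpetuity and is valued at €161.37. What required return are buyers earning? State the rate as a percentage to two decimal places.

6.51%

P = C/r ⇒ r = C/P = €10.50/€161.37 = 0.065068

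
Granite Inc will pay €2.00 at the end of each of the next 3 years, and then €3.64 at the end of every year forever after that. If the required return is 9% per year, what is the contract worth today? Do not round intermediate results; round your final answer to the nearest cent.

PV of 3-year annuity: €2.00 × [1 − (1+0.09)^−3] / 0.09 = 5.06259
Perpetuity value at year 3: €3.64 / 0.09 = 40.44444
PV of perpetuity: 40.44444 / (1+0.09)^3 = 31.23053
Total PV = 5.06259 + 31.23053 = 36.29312

€36.29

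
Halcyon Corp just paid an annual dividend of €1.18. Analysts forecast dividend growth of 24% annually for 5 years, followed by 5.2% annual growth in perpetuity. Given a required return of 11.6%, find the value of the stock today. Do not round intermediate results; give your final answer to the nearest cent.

€41.03

D_1 = 1.46320
D_2 = 1.81437
D_3 = 2.24982
D_4 = 2.78977
D_5 = 3.45932
Terminal value at year 5: TV = D_5×(1+g_2)/(r−g_2) = 3.63920/0.064 = 56.86253
P_0 = D_1/(1+r)^1 + D_2/(1+r)^2 + D_3/(1+r)^3 + D_4/(1+r)^4 + D_5/(1+r)^5 + TV/(1+r)^5
    = 1.31111 + 1.45679 + 1.61866 + 1.79851 + 1.99834 + 32.84772 = 41.03112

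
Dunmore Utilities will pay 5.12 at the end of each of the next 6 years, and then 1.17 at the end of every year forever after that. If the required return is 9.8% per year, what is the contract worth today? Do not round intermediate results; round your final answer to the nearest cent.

PV of 6-year annuity: 5.12 × [1 − (1+0.098)^−6] / 0.098 = 22.43024
Perpetuity value at year 6: 1.17 / 0.098 = 11.93878
PV of perpetuity: 11.93878 / (1+0.098)^6 = 6.81312
Total PV = 22.43024 + 6.81312 = 29.24335

29.24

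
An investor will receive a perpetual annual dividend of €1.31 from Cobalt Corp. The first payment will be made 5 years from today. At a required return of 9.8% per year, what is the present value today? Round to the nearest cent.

Value at end of year 4: C / r = €1.31 / 0.098 = €13.3673
Discount to today: PV = €13.3673 / (1 + 0.098)^4 = €13.3673 / 1.453481 = €9.20

€9.20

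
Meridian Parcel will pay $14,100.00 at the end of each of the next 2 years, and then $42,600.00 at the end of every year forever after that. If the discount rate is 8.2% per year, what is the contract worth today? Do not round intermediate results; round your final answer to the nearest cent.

$468828.17

PV of 2-year annuity: $14,100.00 × [1 − (1+0.082)^−2] / 0.082 = 25075.25258
Perpetuity value at year 2: $42,600.00 / 0.082 = 519512.19512
PV of perpetuity: 519512.19512 / (1+0.082)^2 = 443752.92137
Total PV = 25075.25258 + 443752.92137 = 468828.17395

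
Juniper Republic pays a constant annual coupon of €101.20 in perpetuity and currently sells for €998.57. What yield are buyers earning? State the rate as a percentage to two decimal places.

P = C/r ⇒ r = C/P = €101.20/€998.57 = 0.101345

10.13%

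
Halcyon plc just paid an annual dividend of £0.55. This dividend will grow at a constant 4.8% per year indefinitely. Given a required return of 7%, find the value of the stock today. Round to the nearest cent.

D₁ = D₀ × (1 + g) = £0.55 × 1.048 = £0.5764
Growing perpetuity: P = D₁ / (r − g) = £0.5764 / (0.07 − 0.048) = £26.20

£26.20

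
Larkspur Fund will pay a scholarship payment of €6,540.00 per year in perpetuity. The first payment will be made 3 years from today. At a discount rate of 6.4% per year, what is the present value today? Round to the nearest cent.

€90263.99

Value at end of year 2: C / r = €6,540.00 / 0.064 = €102,187.5000
Discount to today: PV = €102,187.5000 / (1 + 0.064)^2 = €102,187.5000 / 1.132096 = €90,263.99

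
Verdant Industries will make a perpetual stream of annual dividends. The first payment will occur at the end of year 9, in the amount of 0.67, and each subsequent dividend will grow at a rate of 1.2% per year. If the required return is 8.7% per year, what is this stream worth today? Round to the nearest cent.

4.58

Value at end of year 8: C₁ / (r − g) = 0.67 / (0.087 − 0.012) = 8.9333
Discount to today: PV = 8.9333 / (1 + 0.087)^8 = 8.9333 / 1.949110 = 4.58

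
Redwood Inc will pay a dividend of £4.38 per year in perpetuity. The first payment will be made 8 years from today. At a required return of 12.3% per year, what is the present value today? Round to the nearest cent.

£15.81

Value at end of year 7: C / r = £4.38 / 0.123 = £35.6098
Discount to today: PV = £35.6098 / (1 + 0.123)^7 = £35.6098 / 2.252466 = £15.81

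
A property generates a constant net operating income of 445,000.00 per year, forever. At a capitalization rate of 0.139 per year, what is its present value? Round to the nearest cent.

Level perpetuity: PV = C / r = 445,000.00 / 0.139 = 3,201,438.85

3201438.85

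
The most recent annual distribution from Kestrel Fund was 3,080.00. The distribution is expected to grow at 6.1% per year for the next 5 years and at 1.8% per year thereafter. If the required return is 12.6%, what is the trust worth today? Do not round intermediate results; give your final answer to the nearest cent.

D_1 = 3267.88000
D_2 = 3467.22068
D_3 = 3678.72114
D_4 = 3903.12313
D_5 = 4141.21364
Terminal value at year 5: TV = D_5×(1+g_2)/(r−g_2) = 4215.75549/0.108 = 39034.77303
P_0 = D_1/(1+r)^1 + D_2/(1+r)^2 + D_3/(1+r)^3 + D_4/(1+r)^4 + D_5/(1+r)^5 + TV/(1+r)^5
    = 2902.20249 + 2734.66860 + 2576.80584 + 2428.05595 + 2287.89286 + 21565.50865 = 34495.13439

34495.13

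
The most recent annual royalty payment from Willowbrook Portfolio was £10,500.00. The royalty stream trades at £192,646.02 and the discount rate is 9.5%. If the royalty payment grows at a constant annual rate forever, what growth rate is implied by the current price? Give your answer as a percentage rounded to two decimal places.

3.84%

P = D₀(1+g)/(r−g) ⇒ P(r−g) = D₀(1+g) ⇒ g(P+D₀) = P·r − D₀
g = (P·r − D₀)/(P + D₀) = (£192,646.02×0.095 − £10,500.00) / (£192,646.02 + £10,500.00) = 0.038403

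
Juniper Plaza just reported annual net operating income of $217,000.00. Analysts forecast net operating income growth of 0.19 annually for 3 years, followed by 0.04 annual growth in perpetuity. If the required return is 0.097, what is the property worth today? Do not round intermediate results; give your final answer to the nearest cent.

D_1 = 258230.00000
D_2 = 307293.70000
D_3 = 365679.50300
Terminal value at year 3: TV = D_3×(1+g_2)/(r−g_2) = 380306.68312/0.057 = 6672047.07228
P_0 = D_1/(1+r)^1 + D_2/(1+r)^2 + D_3/(1+r)^3 + TV/(1+r)^3
    = 235396.53601 + 255352.66896 + 277000.61628 + 5054046.33217 = 5821796.15342

$5821796.15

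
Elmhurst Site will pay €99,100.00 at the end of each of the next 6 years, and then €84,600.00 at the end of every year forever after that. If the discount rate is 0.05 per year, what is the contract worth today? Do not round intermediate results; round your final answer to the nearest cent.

PV of 6-year annuity: €99,100.00 × [1 − (1+0.05)^−6] / 0.05 = 503001.08387
Perpetuity value at year 6: €84,600.00 / 0.05 = 1692000.00000
PV of perpetuity: 1692000.00000 / (1+0.05)^6 = 1262596.45111
Total PV = 503001.08387 + 1262596.45111 = 1765597.53498

€1765597.53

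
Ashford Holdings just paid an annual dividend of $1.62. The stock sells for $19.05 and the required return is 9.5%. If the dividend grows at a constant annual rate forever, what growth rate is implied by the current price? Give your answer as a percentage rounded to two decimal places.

P = D₀(1+g)/(r−g) ⇒ P(r−g) = D₀(1+g) ⇒ g(P+D₀) = P·r − D₀
g = (P·r − D₀)/(P + D₀) = ($19.05×0.095 − $1.62) / ($19.05 + $1.62) = 0.009180

0.92%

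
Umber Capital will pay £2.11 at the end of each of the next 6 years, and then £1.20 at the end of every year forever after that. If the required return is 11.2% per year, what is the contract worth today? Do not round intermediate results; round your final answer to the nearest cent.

£14.54

PV of 6-year annuity: £2.11 × [1 − (1+0.112)^−6] / 0.112 = 8.87524
Perpetuity value at year 6: £1.20 / 0.112 = 10.71429
PV of perpetuity: 10.71429 / (1+0.112)^6 = 5.66676
Total PV = 8.87524 + 5.66676 = 14.54200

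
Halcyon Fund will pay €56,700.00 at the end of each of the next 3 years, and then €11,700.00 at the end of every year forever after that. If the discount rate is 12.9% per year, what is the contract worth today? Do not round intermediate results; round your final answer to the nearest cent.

€197130.22

PV of 3-year annuity: €56,700.00 × [1 − (1+0.129)^−3] / 0.129 = 134105.00282
Perpetuity value at year 3: €11,700.00 / 0.129 = 90697.67442
PV of perpetuity: 90697.67442 / (1+0.129)^3 = 63025.21352
Total PV = 134105.00282 + 63025.21352 = 197130.21634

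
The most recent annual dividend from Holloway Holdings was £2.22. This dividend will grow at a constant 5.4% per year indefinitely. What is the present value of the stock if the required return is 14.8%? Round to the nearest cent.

£24.89

D₁ = D₀ × (1 + g) = £2.22 × 1.054 = £2.3399
Growing perpetuity: P = D₁ / (r − g) = £2.3399 / (0.148 − 0.054) = £24.89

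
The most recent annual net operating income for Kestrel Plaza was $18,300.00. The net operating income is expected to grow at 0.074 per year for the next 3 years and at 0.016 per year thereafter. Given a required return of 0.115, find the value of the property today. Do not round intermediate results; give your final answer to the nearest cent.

D_1 = 19654.20000
D_2 = 21108.61080
D_3 = 22670.64800
Terminal value at year 3: TV = D_3×(1+g_2)/(r−g_2) = 23033.37837/0.099 = 232660.38755
P_0 = D_1/(1+r)^1 + D_2/(1+r)^2 + D_3/(1+r)^3 + TV/(1+r)^3
    = 17627.08520 + 16978.91436 + 16354.57759 + 167840.91754 = 218801.49469

$218801.49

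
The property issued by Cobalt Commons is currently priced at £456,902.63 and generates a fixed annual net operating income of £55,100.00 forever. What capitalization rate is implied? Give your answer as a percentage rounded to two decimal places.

P = C/r ⇒ r = C/P = £55,100.00/£456,902.63 = 0.120595

12.06%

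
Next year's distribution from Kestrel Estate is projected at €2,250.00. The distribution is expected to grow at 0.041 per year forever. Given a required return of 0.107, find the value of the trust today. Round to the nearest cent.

Growing perpetuity: P = D₁ / (r − g) = €2,250.0000 / (0.107 − 0.041) = €34,090.91

€34090.91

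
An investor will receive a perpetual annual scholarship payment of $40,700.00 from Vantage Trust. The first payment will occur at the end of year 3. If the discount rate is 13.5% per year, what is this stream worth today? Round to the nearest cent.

$234028.59

Value at end of year 2: C / r = $40,700.00 / 0.135 = $301,481.4815
Discount to today: PV = $301,481.4815 / (1 + 0.135)^2 = $301,481.4815 / 1.288225 = $234,028.59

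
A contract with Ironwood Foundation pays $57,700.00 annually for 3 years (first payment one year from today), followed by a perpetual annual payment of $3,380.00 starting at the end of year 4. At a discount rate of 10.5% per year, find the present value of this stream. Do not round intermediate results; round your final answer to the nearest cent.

PV of 3-year annuity: $57,700.00 × [1 − (1+0.105)^−3] / 0.105 = 142237.62378
Perpetuity value at year 3: $3,380.00 / 0.105 = 32190.47619
PV of perpetuity: 32190.47619 / (1+0.105)^3 = 23858.35889
Total PV = 142237.62378 + 23858.35889 = 166095.98266

$166095.98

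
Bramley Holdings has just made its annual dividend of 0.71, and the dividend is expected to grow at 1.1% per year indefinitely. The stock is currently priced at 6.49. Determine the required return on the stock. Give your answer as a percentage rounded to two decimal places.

12.16%

D₁ = 0.71 × 1.011 = 0.7178
P = D₁/(r − g) ⇒ r = D₁/P + g = 0.7178/6.49 + 0.011 = 0.110602 + 0.011 = 0.121602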